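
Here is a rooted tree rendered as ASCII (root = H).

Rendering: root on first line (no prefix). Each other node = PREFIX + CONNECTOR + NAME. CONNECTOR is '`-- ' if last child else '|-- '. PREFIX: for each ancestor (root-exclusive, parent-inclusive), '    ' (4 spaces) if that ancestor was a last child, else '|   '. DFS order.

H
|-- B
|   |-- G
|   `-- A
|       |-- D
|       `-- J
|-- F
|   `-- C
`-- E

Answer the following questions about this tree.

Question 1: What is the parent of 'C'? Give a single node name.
Scan adjacency: C appears as child of F

Answer: F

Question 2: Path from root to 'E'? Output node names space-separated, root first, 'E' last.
Answer: H E

Derivation:
Walk down from root: H -> E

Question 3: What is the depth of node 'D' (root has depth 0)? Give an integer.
Answer: 3

Derivation:
Path from root to D: H -> B -> A -> D
Depth = number of edges = 3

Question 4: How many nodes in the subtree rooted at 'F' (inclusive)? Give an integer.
Answer: 2

Derivation:
Subtree rooted at F contains: C, F
Count = 2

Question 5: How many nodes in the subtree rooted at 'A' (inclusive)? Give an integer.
Subtree rooted at A contains: A, D, J
Count = 3

Answer: 3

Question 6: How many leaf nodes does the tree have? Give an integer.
Leaves (nodes with no children): C, D, E, G, J

Answer: 5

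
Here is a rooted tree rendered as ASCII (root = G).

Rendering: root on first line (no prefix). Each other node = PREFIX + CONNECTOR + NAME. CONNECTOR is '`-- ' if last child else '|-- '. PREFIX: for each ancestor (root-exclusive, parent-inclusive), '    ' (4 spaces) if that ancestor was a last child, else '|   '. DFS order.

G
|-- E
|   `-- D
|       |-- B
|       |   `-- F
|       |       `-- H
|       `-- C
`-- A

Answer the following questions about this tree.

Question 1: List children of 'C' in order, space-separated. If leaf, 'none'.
Answer: none

Derivation:
Node C's children (from adjacency): (leaf)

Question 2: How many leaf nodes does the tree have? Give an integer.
Leaves (nodes with no children): A, C, H

Answer: 3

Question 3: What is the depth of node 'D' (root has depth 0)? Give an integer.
Answer: 2

Derivation:
Path from root to D: G -> E -> D
Depth = number of edges = 2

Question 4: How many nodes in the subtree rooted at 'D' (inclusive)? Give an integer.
Subtree rooted at D contains: B, C, D, F, H
Count = 5

Answer: 5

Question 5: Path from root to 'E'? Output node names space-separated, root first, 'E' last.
Walk down from root: G -> E

Answer: G E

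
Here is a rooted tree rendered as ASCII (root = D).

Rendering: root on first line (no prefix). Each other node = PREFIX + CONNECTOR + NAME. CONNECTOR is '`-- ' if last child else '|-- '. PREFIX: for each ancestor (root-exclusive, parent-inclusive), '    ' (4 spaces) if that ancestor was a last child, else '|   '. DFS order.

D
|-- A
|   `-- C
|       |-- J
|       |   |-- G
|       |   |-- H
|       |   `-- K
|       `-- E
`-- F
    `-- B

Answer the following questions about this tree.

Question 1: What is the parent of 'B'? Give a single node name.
Answer: F

Derivation:
Scan adjacency: B appears as child of F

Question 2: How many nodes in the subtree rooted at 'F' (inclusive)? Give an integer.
Subtree rooted at F contains: B, F
Count = 2

Answer: 2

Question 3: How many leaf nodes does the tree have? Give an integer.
Leaves (nodes with no children): B, E, G, H, K

Answer: 5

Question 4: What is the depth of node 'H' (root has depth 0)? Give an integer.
Answer: 4

Derivation:
Path from root to H: D -> A -> C -> J -> H
Depth = number of edges = 4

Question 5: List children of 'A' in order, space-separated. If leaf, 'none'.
Answer: C

Derivation:
Node A's children (from adjacency): C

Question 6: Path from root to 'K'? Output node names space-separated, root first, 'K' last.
Walk down from root: D -> A -> C -> J -> K

Answer: D A C J K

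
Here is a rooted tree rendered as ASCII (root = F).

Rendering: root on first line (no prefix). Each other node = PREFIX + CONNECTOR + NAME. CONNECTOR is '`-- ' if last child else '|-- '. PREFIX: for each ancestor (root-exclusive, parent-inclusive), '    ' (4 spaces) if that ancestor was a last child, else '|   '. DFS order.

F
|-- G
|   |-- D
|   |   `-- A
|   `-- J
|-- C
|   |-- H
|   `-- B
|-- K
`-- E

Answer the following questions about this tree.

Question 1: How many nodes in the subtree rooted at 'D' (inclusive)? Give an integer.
Answer: 2

Derivation:
Subtree rooted at D contains: A, D
Count = 2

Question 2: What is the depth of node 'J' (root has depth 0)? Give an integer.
Answer: 2

Derivation:
Path from root to J: F -> G -> J
Depth = number of edges = 2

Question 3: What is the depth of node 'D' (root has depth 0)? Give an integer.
Path from root to D: F -> G -> D
Depth = number of edges = 2

Answer: 2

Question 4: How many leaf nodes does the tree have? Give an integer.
Answer: 6

Derivation:
Leaves (nodes with no children): A, B, E, H, J, K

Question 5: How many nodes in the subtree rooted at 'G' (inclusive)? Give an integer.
Subtree rooted at G contains: A, D, G, J
Count = 4

Answer: 4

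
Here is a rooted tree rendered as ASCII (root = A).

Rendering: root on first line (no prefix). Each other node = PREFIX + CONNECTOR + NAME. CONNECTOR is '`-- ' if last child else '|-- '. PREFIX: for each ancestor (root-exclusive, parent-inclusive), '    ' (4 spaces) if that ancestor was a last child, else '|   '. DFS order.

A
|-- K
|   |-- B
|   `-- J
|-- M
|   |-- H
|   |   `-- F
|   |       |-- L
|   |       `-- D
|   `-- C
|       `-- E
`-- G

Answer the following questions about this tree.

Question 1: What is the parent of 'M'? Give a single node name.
Scan adjacency: M appears as child of A

Answer: A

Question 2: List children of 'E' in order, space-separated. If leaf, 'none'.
Node E's children (from adjacency): (leaf)

Answer: none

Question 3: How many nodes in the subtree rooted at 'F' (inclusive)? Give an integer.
Subtree rooted at F contains: D, F, L
Count = 3

Answer: 3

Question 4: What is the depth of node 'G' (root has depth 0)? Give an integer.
Answer: 1

Derivation:
Path from root to G: A -> G
Depth = number of edges = 1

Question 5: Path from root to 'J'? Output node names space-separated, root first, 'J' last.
Answer: A K J

Derivation:
Walk down from root: A -> K -> J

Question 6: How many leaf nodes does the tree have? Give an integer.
Leaves (nodes with no children): B, D, E, G, J, L

Answer: 6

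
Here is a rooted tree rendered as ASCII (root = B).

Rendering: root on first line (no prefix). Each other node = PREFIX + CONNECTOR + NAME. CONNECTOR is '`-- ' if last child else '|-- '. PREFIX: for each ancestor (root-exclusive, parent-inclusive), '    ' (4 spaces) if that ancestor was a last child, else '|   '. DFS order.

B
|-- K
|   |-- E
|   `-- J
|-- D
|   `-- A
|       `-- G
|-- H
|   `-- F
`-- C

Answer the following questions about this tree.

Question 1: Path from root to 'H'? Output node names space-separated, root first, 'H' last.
Answer: B H

Derivation:
Walk down from root: B -> H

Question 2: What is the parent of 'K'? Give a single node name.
Scan adjacency: K appears as child of B

Answer: B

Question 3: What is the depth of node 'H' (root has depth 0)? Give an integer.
Path from root to H: B -> H
Depth = number of edges = 1

Answer: 1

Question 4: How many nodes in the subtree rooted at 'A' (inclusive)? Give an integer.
Answer: 2

Derivation:
Subtree rooted at A contains: A, G
Count = 2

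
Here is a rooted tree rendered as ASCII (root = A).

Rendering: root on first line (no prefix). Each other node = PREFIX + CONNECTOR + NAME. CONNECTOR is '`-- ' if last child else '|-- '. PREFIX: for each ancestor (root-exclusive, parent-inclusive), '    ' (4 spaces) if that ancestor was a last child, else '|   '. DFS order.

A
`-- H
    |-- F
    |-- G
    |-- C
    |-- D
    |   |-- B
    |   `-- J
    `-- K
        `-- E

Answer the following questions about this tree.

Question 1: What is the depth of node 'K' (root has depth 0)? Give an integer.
Answer: 2

Derivation:
Path from root to K: A -> H -> K
Depth = number of edges = 2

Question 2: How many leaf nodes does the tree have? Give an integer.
Leaves (nodes with no children): B, C, E, F, G, J

Answer: 6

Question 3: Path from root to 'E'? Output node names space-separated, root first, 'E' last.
Answer: A H K E

Derivation:
Walk down from root: A -> H -> K -> E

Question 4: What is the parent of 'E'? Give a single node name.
Answer: K

Derivation:
Scan adjacency: E appears as child of K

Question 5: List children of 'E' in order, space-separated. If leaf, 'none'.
Answer: none

Derivation:
Node E's children (from adjacency): (leaf)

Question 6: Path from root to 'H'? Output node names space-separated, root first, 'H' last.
Answer: A H

Derivation:
Walk down from root: A -> H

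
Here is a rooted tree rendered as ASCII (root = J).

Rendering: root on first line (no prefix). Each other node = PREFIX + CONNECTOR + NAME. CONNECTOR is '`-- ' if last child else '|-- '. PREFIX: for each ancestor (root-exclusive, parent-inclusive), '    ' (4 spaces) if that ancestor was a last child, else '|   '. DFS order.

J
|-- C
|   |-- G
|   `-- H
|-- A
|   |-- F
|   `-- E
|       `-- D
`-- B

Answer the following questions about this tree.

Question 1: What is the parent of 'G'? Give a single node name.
Answer: C

Derivation:
Scan adjacency: G appears as child of C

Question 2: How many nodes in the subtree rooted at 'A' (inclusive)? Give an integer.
Subtree rooted at A contains: A, D, E, F
Count = 4

Answer: 4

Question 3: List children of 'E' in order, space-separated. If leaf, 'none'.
Node E's children (from adjacency): D

Answer: D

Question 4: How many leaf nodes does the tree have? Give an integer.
Answer: 5

Derivation:
Leaves (nodes with no children): B, D, F, G, H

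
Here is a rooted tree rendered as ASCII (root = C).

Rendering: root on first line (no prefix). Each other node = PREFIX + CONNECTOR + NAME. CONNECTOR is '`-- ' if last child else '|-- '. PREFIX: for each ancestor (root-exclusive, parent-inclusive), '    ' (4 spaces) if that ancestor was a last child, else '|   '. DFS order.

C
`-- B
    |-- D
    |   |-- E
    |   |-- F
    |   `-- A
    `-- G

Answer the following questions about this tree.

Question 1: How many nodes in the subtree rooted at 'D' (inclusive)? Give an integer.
Subtree rooted at D contains: A, D, E, F
Count = 4

Answer: 4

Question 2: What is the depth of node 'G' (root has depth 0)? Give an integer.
Path from root to G: C -> B -> G
Depth = number of edges = 2

Answer: 2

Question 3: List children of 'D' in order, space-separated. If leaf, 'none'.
Answer: E F A

Derivation:
Node D's children (from adjacency): E, F, A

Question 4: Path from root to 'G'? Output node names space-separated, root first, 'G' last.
Answer: C B G

Derivation:
Walk down from root: C -> B -> G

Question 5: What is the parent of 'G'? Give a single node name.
Answer: B

Derivation:
Scan adjacency: G appears as child of B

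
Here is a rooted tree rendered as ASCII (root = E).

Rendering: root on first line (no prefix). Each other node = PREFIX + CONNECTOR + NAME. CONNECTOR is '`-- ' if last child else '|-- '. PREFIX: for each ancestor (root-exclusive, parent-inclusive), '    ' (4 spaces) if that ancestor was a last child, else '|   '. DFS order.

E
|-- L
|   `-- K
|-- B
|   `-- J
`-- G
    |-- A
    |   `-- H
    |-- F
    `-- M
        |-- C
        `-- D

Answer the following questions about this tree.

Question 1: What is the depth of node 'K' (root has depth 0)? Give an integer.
Answer: 2

Derivation:
Path from root to K: E -> L -> K
Depth = number of edges = 2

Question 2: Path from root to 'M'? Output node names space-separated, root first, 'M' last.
Answer: E G M

Derivation:
Walk down from root: E -> G -> M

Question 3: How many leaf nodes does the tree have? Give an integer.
Answer: 6

Derivation:
Leaves (nodes with no children): C, D, F, H, J, K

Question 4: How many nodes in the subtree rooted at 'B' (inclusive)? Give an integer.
Answer: 2

Derivation:
Subtree rooted at B contains: B, J
Count = 2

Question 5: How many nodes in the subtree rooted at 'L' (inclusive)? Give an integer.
Answer: 2

Derivation:
Subtree rooted at L contains: K, L
Count = 2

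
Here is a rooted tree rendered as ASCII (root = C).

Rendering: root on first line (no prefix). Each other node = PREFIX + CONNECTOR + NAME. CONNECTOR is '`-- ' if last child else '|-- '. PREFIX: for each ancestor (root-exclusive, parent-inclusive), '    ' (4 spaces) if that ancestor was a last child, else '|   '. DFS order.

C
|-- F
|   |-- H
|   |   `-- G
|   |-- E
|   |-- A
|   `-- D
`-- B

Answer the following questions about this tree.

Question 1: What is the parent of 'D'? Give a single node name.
Scan adjacency: D appears as child of F

Answer: F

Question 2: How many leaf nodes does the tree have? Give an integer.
Leaves (nodes with no children): A, B, D, E, G

Answer: 5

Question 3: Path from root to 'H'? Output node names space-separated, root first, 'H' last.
Walk down from root: C -> F -> H

Answer: C F H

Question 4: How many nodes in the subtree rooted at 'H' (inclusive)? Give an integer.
Subtree rooted at H contains: G, H
Count = 2

Answer: 2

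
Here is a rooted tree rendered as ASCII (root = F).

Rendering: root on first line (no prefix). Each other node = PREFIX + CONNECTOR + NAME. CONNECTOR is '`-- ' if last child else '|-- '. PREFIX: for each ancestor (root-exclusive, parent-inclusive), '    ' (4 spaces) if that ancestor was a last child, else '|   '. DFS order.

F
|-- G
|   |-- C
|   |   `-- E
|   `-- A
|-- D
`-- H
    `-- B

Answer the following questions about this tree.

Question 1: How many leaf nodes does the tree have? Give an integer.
Leaves (nodes with no children): A, B, D, E

Answer: 4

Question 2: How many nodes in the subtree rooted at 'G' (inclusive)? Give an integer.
Subtree rooted at G contains: A, C, E, G
Count = 4

Answer: 4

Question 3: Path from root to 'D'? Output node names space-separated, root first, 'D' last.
Answer: F D

Derivation:
Walk down from root: F -> D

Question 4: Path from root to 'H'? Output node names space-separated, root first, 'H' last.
Answer: F H

Derivation:
Walk down from root: F -> H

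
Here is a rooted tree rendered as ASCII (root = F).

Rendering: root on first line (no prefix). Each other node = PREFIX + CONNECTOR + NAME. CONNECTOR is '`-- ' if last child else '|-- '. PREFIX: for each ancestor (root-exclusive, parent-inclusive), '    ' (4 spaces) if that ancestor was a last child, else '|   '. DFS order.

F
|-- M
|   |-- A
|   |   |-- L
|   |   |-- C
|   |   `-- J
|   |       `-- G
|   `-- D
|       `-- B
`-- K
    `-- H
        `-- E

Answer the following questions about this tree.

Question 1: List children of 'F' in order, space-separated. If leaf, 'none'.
Answer: M K

Derivation:
Node F's children (from adjacency): M, K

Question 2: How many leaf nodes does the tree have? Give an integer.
Leaves (nodes with no children): B, C, E, G, L

Answer: 5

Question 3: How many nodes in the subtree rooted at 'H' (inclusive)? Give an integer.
Subtree rooted at H contains: E, H
Count = 2

Answer: 2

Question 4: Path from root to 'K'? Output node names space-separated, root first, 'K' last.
Walk down from root: F -> K

Answer: F K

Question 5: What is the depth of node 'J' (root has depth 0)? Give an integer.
Path from root to J: F -> M -> A -> J
Depth = number of edges = 3

Answer: 3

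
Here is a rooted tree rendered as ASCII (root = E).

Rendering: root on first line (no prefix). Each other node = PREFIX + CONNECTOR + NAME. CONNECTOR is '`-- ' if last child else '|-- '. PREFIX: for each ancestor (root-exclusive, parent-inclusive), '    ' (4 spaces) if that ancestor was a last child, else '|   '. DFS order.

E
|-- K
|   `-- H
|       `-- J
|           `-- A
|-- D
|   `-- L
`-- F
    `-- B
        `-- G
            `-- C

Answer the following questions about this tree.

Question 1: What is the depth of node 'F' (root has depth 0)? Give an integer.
Path from root to F: E -> F
Depth = number of edges = 1

Answer: 1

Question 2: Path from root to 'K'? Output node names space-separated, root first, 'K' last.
Answer: E K

Derivation:
Walk down from root: E -> K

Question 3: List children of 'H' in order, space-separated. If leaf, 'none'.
Node H's children (from adjacency): J

Answer: J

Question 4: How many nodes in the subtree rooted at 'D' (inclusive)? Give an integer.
Answer: 2

Derivation:
Subtree rooted at D contains: D, L
Count = 2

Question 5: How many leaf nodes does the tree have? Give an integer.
Answer: 3

Derivation:
Leaves (nodes with no children): A, C, L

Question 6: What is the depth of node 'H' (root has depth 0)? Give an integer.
Answer: 2

Derivation:
Path from root to H: E -> K -> H
Depth = number of edges = 2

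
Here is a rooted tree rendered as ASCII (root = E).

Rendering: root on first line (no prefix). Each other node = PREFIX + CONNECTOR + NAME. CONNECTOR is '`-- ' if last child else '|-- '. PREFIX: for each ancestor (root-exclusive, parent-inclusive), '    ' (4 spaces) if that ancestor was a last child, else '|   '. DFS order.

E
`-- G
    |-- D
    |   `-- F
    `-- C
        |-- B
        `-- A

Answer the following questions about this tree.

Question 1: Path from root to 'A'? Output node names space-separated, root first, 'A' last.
Walk down from root: E -> G -> C -> A

Answer: E G C A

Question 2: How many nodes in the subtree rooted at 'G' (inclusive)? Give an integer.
Subtree rooted at G contains: A, B, C, D, F, G
Count = 6

Answer: 6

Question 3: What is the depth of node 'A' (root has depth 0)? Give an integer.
Answer: 3

Derivation:
Path from root to A: E -> G -> C -> A
Depth = number of edges = 3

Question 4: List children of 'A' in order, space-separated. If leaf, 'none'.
Node A's children (from adjacency): (leaf)

Answer: none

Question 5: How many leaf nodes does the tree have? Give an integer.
Leaves (nodes with no children): A, B, F

Answer: 3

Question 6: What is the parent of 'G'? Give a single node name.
Answer: E

Derivation:
Scan adjacency: G appears as child of E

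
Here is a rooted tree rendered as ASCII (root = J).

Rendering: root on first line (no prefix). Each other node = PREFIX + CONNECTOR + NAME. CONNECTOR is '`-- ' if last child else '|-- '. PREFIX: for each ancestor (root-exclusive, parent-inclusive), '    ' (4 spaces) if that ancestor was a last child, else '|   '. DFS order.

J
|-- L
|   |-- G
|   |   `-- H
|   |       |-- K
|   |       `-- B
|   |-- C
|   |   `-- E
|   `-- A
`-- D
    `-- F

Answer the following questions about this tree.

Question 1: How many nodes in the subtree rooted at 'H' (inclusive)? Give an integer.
Answer: 3

Derivation:
Subtree rooted at H contains: B, H, K
Count = 3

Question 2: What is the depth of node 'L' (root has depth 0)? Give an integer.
Answer: 1

Derivation:
Path from root to L: J -> L
Depth = number of edges = 1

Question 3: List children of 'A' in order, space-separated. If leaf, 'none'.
Node A's children (from adjacency): (leaf)

Answer: none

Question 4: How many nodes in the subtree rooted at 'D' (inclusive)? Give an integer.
Subtree rooted at D contains: D, F
Count = 2

Answer: 2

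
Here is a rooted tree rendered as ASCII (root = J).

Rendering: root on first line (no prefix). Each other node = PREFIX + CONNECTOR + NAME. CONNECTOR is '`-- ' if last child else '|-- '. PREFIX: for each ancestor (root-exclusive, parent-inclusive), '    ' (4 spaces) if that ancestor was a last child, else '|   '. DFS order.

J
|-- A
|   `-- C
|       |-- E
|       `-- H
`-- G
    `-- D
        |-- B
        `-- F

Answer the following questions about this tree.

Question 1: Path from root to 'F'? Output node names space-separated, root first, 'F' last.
Walk down from root: J -> G -> D -> F

Answer: J G D F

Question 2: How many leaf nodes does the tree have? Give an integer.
Answer: 4

Derivation:
Leaves (nodes with no children): B, E, F, H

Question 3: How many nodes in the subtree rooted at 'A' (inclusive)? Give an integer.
Answer: 4

Derivation:
Subtree rooted at A contains: A, C, E, H
Count = 4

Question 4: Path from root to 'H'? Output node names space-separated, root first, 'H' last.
Walk down from root: J -> A -> C -> H

Answer: J A C H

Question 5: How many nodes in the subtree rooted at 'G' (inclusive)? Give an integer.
Answer: 4

Derivation:
Subtree rooted at G contains: B, D, F, G
Count = 4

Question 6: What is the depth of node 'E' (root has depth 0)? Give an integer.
Answer: 3

Derivation:
Path from root to E: J -> A -> C -> E
Depth = number of edges = 3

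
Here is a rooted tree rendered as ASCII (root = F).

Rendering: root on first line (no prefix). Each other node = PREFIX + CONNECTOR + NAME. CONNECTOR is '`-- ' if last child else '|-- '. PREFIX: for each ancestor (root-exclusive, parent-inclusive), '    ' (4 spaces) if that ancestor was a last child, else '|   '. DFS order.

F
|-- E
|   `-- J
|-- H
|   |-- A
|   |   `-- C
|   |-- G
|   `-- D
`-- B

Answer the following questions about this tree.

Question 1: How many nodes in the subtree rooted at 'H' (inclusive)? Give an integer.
Answer: 5

Derivation:
Subtree rooted at H contains: A, C, D, G, H
Count = 5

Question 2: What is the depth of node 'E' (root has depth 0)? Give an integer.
Path from root to E: F -> E
Depth = number of edges = 1

Answer: 1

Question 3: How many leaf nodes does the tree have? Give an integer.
Leaves (nodes with no children): B, C, D, G, J

Answer: 5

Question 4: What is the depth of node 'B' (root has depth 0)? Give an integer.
Answer: 1

Derivation:
Path from root to B: F -> B
Depth = number of edges = 1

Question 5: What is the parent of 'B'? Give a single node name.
Answer: F

Derivation:
Scan adjacency: B appears as child of F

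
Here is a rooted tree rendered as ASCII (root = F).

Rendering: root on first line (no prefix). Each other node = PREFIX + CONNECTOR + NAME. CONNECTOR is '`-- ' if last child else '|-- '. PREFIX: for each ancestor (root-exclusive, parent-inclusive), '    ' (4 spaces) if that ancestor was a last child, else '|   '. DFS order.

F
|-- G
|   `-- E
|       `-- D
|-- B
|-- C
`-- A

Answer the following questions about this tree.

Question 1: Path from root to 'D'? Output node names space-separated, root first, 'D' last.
Walk down from root: F -> G -> E -> D

Answer: F G E D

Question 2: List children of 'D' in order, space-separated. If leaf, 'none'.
Node D's children (from adjacency): (leaf)

Answer: none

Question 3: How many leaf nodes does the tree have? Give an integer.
Answer: 4

Derivation:
Leaves (nodes with no children): A, B, C, D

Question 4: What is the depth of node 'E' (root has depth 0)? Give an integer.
Answer: 2

Derivation:
Path from root to E: F -> G -> E
Depth = number of edges = 2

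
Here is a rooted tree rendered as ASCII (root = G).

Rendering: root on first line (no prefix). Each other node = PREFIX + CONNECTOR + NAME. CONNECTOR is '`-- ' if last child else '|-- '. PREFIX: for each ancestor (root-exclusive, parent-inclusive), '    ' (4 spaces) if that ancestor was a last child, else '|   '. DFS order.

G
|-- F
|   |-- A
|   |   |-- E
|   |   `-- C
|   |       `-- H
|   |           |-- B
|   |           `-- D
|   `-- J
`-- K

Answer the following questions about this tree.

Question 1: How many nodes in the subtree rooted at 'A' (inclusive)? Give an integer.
Subtree rooted at A contains: A, B, C, D, E, H
Count = 6

Answer: 6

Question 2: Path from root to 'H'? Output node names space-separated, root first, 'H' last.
Walk down from root: G -> F -> A -> C -> H

Answer: G F A C H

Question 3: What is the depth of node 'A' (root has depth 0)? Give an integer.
Path from root to A: G -> F -> A
Depth = number of edges = 2

Answer: 2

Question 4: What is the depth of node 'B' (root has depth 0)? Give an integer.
Path from root to B: G -> F -> A -> C -> H -> B
Depth = number of edges = 5

Answer: 5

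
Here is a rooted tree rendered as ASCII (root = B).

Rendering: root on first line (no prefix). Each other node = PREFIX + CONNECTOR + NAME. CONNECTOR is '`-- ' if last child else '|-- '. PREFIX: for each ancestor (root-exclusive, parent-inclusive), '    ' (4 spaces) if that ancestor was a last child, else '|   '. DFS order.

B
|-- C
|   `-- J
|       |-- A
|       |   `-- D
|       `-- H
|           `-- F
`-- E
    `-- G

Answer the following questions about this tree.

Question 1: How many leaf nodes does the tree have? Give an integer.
Leaves (nodes with no children): D, F, G

Answer: 3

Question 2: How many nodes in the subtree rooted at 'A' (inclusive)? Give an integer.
Subtree rooted at A contains: A, D
Count = 2

Answer: 2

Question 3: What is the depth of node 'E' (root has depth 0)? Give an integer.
Answer: 1

Derivation:
Path from root to E: B -> E
Depth = number of edges = 1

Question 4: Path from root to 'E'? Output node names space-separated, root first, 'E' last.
Walk down from root: B -> E

Answer: B E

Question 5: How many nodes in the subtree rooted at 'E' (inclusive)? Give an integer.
Subtree rooted at E contains: E, G
Count = 2

Answer: 2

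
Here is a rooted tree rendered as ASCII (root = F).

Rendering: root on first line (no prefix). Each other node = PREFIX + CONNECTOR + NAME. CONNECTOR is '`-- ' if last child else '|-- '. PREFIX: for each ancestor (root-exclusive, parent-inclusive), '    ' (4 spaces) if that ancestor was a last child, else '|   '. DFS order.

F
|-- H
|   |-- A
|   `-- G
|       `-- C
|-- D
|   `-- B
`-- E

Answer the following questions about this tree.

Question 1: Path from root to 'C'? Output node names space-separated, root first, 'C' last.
Walk down from root: F -> H -> G -> C

Answer: F H G C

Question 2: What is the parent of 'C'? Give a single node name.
Scan adjacency: C appears as child of G

Answer: G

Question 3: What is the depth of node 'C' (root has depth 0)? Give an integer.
Path from root to C: F -> H -> G -> C
Depth = number of edges = 3

Answer: 3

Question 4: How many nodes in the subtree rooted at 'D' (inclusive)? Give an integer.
Subtree rooted at D contains: B, D
Count = 2

Answer: 2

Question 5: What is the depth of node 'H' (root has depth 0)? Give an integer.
Path from root to H: F -> H
Depth = number of edges = 1

Answer: 1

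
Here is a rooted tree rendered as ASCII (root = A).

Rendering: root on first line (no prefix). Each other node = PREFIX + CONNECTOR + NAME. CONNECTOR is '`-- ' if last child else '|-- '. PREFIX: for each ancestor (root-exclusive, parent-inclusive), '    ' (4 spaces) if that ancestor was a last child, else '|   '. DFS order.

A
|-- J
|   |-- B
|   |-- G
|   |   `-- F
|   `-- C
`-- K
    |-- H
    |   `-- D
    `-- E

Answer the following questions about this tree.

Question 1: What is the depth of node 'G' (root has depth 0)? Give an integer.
Answer: 2

Derivation:
Path from root to G: A -> J -> G
Depth = number of edges = 2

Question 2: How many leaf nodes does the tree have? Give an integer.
Answer: 5

Derivation:
Leaves (nodes with no children): B, C, D, E, F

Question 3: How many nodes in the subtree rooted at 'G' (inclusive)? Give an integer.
Answer: 2

Derivation:
Subtree rooted at G contains: F, G
Count = 2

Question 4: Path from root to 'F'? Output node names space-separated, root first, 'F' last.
Walk down from root: A -> J -> G -> F

Answer: A J G F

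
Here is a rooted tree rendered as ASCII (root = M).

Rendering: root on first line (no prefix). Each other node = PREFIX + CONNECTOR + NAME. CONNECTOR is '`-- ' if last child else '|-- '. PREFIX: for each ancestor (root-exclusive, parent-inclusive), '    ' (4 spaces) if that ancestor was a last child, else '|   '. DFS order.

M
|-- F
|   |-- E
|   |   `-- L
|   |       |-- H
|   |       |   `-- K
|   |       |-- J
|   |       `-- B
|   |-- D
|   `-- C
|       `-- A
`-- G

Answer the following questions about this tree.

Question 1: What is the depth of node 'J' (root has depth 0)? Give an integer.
Answer: 4

Derivation:
Path from root to J: M -> F -> E -> L -> J
Depth = number of edges = 4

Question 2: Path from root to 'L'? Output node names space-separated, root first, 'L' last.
Walk down from root: M -> F -> E -> L

Answer: M F E L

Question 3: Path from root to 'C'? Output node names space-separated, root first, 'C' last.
Answer: M F C

Derivation:
Walk down from root: M -> F -> C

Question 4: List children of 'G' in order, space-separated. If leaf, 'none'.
Node G's children (from adjacency): (leaf)

Answer: none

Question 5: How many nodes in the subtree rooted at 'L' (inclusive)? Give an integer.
Subtree rooted at L contains: B, H, J, K, L
Count = 5

Answer: 5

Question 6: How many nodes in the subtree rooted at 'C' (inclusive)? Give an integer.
Subtree rooted at C contains: A, C
Count = 2

Answer: 2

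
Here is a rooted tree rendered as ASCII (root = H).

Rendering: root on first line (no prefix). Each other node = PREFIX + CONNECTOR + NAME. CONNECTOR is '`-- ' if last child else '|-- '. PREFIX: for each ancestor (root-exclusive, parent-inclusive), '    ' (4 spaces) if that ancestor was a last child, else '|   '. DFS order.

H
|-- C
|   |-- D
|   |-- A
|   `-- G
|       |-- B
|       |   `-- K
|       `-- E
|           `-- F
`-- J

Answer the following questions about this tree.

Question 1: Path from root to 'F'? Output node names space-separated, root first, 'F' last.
Walk down from root: H -> C -> G -> E -> F

Answer: H C G E F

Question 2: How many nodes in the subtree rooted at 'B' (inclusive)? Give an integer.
Answer: 2

Derivation:
Subtree rooted at B contains: B, K
Count = 2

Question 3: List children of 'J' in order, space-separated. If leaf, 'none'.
Answer: none

Derivation:
Node J's children (from adjacency): (leaf)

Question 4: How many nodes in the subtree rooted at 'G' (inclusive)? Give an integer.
Answer: 5

Derivation:
Subtree rooted at G contains: B, E, F, G, K
Count = 5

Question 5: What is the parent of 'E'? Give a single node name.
Scan adjacency: E appears as child of G

Answer: G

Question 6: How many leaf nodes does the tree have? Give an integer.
Leaves (nodes with no children): A, D, F, J, K

Answer: 5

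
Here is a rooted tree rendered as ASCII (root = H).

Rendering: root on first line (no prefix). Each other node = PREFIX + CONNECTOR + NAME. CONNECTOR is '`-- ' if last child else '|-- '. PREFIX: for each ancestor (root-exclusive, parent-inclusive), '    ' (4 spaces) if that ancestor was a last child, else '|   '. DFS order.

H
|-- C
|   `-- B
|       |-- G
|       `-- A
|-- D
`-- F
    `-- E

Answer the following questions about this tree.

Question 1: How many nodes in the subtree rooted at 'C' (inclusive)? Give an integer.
Answer: 4

Derivation:
Subtree rooted at C contains: A, B, C, G
Count = 4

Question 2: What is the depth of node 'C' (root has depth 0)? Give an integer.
Answer: 1

Derivation:
Path from root to C: H -> C
Depth = number of edges = 1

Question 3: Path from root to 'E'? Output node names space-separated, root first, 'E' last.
Walk down from root: H -> F -> E

Answer: H F E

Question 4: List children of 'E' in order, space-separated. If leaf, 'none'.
Node E's children (from adjacency): (leaf)

Answer: none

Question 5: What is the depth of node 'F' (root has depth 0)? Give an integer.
Answer: 1

Derivation:
Path from root to F: H -> F
Depth = number of edges = 1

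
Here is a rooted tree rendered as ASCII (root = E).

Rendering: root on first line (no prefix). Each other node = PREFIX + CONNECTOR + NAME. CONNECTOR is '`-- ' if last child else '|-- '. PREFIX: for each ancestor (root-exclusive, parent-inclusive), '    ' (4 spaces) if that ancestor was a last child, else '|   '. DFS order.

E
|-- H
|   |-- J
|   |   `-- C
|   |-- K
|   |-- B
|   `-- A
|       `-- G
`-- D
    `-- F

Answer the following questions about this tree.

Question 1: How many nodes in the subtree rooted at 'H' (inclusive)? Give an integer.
Answer: 7

Derivation:
Subtree rooted at H contains: A, B, C, G, H, J, K
Count = 7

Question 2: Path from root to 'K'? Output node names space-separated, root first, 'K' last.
Walk down from root: E -> H -> K

Answer: E H K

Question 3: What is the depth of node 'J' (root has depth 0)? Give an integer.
Path from root to J: E -> H -> J
Depth = number of edges = 2

Answer: 2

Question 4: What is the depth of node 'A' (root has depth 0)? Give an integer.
Answer: 2

Derivation:
Path from root to A: E -> H -> A
Depth = number of edges = 2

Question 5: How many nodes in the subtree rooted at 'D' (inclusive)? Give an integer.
Subtree rooted at D contains: D, F
Count = 2

Answer: 2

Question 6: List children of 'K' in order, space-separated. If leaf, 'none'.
Node K's children (from adjacency): (leaf)

Answer: none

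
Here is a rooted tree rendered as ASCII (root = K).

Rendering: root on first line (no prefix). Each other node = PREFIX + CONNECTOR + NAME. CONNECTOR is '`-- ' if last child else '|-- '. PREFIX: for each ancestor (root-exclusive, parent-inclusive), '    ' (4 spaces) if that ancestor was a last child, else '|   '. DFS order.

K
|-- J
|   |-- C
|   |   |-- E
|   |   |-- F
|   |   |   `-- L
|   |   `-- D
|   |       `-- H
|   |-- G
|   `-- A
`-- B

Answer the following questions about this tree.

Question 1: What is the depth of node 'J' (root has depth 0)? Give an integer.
Answer: 1

Derivation:
Path from root to J: K -> J
Depth = number of edges = 1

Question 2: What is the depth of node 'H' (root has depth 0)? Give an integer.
Path from root to H: K -> J -> C -> D -> H
Depth = number of edges = 4

Answer: 4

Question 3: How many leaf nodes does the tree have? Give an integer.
Answer: 6

Derivation:
Leaves (nodes with no children): A, B, E, G, H, L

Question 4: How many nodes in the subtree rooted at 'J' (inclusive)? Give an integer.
Subtree rooted at J contains: A, C, D, E, F, G, H, J, L
Count = 9

Answer: 9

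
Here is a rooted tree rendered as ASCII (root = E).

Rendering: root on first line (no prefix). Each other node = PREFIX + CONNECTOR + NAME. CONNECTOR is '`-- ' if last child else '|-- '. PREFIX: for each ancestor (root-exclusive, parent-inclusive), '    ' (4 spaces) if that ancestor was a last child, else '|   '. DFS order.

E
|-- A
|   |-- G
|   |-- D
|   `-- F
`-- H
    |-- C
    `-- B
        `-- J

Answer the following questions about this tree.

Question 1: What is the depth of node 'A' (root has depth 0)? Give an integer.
Answer: 1

Derivation:
Path from root to A: E -> A
Depth = number of edges = 1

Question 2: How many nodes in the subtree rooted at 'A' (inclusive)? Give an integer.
Answer: 4

Derivation:
Subtree rooted at A contains: A, D, F, G
Count = 4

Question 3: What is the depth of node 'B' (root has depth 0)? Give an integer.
Answer: 2

Derivation:
Path from root to B: E -> H -> B
Depth = number of edges = 2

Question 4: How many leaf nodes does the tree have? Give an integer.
Answer: 5

Derivation:
Leaves (nodes with no children): C, D, F, G, J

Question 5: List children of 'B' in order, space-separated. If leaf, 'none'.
Node B's children (from adjacency): J

Answer: J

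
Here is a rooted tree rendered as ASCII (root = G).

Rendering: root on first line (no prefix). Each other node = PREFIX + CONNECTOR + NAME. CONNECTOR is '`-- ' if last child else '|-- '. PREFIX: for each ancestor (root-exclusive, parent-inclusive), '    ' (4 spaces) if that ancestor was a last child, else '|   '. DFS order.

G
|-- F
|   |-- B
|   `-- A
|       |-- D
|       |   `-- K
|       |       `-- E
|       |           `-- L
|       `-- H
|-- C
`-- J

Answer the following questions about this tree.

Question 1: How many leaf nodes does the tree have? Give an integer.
Answer: 5

Derivation:
Leaves (nodes with no children): B, C, H, J, L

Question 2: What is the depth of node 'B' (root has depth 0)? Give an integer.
Answer: 2

Derivation:
Path from root to B: G -> F -> B
Depth = number of edges = 2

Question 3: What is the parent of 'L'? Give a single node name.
Answer: E

Derivation:
Scan adjacency: L appears as child of E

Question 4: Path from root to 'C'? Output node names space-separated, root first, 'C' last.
Answer: G C

Derivation:
Walk down from root: G -> C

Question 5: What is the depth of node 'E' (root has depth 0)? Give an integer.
Answer: 5

Derivation:
Path from root to E: G -> F -> A -> D -> K -> E
Depth = number of edges = 5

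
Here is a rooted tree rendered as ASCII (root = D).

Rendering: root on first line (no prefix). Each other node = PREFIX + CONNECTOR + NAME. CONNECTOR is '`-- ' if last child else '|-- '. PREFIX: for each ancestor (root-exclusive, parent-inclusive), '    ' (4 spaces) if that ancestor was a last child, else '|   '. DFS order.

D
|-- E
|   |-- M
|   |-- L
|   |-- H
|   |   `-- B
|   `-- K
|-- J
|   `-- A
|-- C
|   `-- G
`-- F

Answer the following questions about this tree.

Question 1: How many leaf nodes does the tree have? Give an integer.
Answer: 7

Derivation:
Leaves (nodes with no children): A, B, F, G, K, L, M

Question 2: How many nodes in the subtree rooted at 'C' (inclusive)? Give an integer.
Answer: 2

Derivation:
Subtree rooted at C contains: C, G
Count = 2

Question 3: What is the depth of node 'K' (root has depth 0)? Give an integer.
Path from root to K: D -> E -> K
Depth = number of edges = 2

Answer: 2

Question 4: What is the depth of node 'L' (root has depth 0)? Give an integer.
Answer: 2

Derivation:
Path from root to L: D -> E -> L
Depth = number of edges = 2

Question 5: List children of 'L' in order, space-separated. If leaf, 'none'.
Node L's children (from adjacency): (leaf)

Answer: none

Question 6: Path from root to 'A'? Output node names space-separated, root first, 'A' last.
Walk down from root: D -> J -> A

Answer: D J A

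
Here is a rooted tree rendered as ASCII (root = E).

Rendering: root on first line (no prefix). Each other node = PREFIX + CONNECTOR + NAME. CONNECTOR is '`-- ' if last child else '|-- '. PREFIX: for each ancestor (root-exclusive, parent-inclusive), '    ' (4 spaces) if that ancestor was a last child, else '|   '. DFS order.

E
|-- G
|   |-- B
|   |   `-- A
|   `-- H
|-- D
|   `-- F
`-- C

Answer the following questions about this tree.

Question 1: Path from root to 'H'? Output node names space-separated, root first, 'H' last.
Walk down from root: E -> G -> H

Answer: E G H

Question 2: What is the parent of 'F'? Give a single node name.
Scan adjacency: F appears as child of D

Answer: D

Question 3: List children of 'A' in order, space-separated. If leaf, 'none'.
Node A's children (from adjacency): (leaf)

Answer: none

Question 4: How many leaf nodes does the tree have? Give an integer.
Answer: 4

Derivation:
Leaves (nodes with no children): A, C, F, H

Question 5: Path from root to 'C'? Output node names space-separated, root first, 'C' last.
Walk down from root: E -> C

Answer: E C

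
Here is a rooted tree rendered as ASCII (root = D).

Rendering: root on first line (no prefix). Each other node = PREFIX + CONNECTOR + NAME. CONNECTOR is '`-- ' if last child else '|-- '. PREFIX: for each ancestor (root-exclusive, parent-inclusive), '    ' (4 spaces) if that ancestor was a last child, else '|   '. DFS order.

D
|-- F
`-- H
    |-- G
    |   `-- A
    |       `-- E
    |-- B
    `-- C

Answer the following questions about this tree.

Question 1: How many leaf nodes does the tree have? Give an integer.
Answer: 4

Derivation:
Leaves (nodes with no children): B, C, E, F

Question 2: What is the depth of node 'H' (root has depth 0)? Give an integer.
Answer: 1

Derivation:
Path from root to H: D -> H
Depth = number of edges = 1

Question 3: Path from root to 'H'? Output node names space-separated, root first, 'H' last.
Answer: D H

Derivation:
Walk down from root: D -> H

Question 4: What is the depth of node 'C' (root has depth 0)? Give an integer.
Path from root to C: D -> H -> C
Depth = number of edges = 2

Answer: 2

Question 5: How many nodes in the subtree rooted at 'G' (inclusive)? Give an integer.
Subtree rooted at G contains: A, E, G
Count = 3

Answer: 3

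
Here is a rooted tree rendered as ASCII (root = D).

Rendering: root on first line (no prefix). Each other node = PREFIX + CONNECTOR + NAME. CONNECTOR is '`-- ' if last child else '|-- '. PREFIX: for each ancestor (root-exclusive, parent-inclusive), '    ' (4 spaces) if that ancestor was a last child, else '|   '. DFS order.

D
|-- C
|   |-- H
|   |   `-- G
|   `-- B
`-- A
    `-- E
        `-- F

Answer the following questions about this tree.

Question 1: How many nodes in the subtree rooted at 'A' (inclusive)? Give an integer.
Answer: 3

Derivation:
Subtree rooted at A contains: A, E, F
Count = 3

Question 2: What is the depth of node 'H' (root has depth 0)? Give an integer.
Answer: 2

Derivation:
Path from root to H: D -> C -> H
Depth = number of edges = 2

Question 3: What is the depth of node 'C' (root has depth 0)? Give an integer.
Answer: 1

Derivation:
Path from root to C: D -> C
Depth = number of edges = 1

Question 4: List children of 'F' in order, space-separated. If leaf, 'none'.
Node F's children (from adjacency): (leaf)

Answer: none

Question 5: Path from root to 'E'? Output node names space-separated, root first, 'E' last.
Walk down from root: D -> A -> E

Answer: D A E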